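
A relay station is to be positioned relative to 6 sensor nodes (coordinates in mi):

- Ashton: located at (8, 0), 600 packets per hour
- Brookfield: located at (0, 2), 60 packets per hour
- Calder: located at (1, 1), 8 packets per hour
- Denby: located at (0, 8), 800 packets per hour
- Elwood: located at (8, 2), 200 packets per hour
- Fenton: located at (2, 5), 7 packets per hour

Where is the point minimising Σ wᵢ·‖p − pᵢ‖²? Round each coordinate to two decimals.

(3.83, 4.16)

The minimiser of Σwᵢ‖p−pᵢ‖² is the weighted centroid p* = (Σwᵢpᵢ)/(Σwᵢ).
Σwᵢ = 1675.
Σwᵢxᵢ = 600·8 + 60·0 + 8·1 + 800·0 + 200·8 + 7·2 = 6422.
Σwᵢyᵢ = 600·0 + 60·2 + 8·1 + 800·8 + 200·2 + 7·5 = 6963.
x* = 6422/1675 = 3.83, y* = 6963/1675 = 4.16.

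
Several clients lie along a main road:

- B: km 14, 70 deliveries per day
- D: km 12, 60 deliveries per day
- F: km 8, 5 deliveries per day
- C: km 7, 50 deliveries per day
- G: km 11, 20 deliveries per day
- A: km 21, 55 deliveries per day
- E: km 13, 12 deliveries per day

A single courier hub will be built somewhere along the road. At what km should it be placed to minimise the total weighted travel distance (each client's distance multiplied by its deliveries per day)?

For a sum of weighted absolute distances on a line, the optimum is the weighted median (not the mean). Total weight W = 272; half-weight = 136.
Sort by position and accumulate weight:
  km 7 (C, w=50) → cum 50
  km 8 (F, w=5) → cum 55
  km 11 (G, w=20) → cum 75
  km 12 (D, w=60) → cum 135
  km 13 (E, w=12) → cum 147  ≥ 136 → median here
  km 14 (B, w=70) → cum 217
  km 21 (A, w=55) → cum 272
Optimal location: km 13.

x = 13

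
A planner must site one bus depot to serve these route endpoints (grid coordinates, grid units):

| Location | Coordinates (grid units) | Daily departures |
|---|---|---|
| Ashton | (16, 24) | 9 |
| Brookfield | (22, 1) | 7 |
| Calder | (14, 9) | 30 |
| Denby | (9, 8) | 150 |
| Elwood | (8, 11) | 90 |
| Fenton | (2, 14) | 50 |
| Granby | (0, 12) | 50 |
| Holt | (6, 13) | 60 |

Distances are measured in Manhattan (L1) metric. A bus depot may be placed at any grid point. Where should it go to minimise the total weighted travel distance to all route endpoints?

(8, 11)

Manhattan distance separates: Σwᵢ(|x−xᵢ|+|y−yᵢ|) = Σwᵢ|x−xᵢ| + Σwᵢ|y−yᵢ|, so x and y are optimised independently as 1-D weighted medians.
Total weight W = 446; half = 223.
x-coordinate, sorted with cumulative weight:
  x=0 (Granby, w=50) cum 50
  x=2 (Fenton, w=50) cum 100
  x=6 (Holt, w=60) cum 160
  x=8 (Elwood, w=90) cum 250  ← median
  x=9 (Denby, w=150) cum 400
  x=14 (Calder, w=30) cum 430
  x=16 (Ashton, w=9) cum 439
  x=22 (Brookfield, w=7) cum 446
⇒ x* = 8
y-coordinate, sorted with cumulative weight:
  y=1 (Brookfield, w=7) cum 7
  y=8 (Denby, w=150) cum 157
  y=9 (Calder, w=30) cum 187
  y=11 (Elwood, w=90) cum 277  ← median
  y=12 (Granby, w=50) cum 327
  y=13 (Holt, w=60) cum 387
  y=14 (Fenton, w=50) cum 437
  y=24 (Ashton, w=9) cum 446
⇒ y* = 11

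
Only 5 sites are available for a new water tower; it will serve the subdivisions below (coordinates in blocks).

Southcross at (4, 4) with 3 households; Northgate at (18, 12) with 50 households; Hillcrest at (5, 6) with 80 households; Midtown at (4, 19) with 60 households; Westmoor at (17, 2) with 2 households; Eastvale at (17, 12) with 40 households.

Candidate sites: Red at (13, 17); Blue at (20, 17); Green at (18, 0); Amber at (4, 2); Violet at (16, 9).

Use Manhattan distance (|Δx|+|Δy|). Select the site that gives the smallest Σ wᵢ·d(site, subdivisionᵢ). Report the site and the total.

Violet, total 2917 blocks

Total weighted distance at each candidate:
  Red (13, 17): total = 3144
  Blue (20, 17): total = 3953
  Green (18, 0): total = 4680
  Amber (4, 2): total = 3572
  Violet (16, 9): total = 2917
Minimum is at Violet with total 2917 blocks.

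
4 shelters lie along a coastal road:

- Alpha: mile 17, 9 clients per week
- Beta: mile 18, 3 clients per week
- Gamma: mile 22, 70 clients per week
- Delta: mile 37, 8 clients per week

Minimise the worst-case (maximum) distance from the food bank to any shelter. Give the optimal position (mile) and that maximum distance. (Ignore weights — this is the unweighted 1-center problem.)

location 27, max distance 10

The 1-center on a line is the midpoint of the two extreme points: leftmost at 17, rightmost at 37.
Optimal location = (17 + 37)/2 = 27; maximum distance = (37 − 17)/2 = 10.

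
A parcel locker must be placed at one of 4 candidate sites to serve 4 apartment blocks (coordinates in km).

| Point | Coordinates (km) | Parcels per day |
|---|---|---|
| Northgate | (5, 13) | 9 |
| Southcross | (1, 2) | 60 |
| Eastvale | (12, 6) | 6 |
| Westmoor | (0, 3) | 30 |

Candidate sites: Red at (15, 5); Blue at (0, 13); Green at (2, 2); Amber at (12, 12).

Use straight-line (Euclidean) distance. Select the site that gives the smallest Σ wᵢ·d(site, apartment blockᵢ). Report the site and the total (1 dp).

Total weighted distance at each candidate:
  Red (15, 5): total = 1447.3
  Blue (0, 13): total = 1091.1
  Green (2, 2): total = 294.3
  Amber (12, 12): total = 1441.6
Minimum is at Green with total 294.3 km.

Green, total 294.3 km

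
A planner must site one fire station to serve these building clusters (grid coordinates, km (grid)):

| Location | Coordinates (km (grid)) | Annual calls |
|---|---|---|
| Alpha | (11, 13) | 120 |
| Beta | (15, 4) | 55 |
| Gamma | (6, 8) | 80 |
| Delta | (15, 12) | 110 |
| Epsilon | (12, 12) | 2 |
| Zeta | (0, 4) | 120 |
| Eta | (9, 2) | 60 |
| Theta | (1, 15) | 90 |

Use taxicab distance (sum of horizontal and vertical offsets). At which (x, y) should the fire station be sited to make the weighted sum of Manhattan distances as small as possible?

(9, 12)

Manhattan distance separates: Σwᵢ(|x−xᵢ|+|y−yᵢ|) = Σwᵢ|x−xᵢ| + Σwᵢ|y−yᵢ|, so x and y are optimised independently as 1-D weighted medians.
Total weight W = 637; half = 318.5.
x-coordinate, sorted with cumulative weight:
  x=0 (Zeta, w=120) cum 120
  x=1 (Theta, w=90) cum 210
  x=6 (Gamma, w=80) cum 290
  x=9 (Eta, w=60) cum 350  ← median
  x=11 (Alpha, w=120) cum 470
  x=12 (Epsilon, w=2) cum 472
  x=15 (Beta, w=55) cum 527
  x=15 (Delta, w=110) cum 637
⇒ x* = 9
y-coordinate, sorted with cumulative weight:
  y=2 (Eta, w=60) cum 60
  y=4 (Beta, w=55) cum 115
  y=4 (Zeta, w=120) cum 235
  y=8 (Gamma, w=80) cum 315
  y=12 (Delta, w=110) cum 425  ← median
  y=12 (Epsilon, w=2) cum 427
  y=13 (Alpha, w=120) cum 547
  y=15 (Theta, w=90) cum 637
⇒ y* = 12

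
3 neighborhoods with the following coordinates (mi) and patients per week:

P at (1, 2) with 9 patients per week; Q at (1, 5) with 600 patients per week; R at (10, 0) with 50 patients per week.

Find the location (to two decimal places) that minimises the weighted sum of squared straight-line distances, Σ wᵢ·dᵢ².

The minimiser of Σwᵢ‖p−pᵢ‖² is the weighted centroid p* = (Σwᵢpᵢ)/(Σwᵢ).
Σwᵢ = 659.
Σwᵢxᵢ = 9·1 + 600·1 + 50·10 = 1109.
Σwᵢyᵢ = 9·2 + 600·5 + 50·0 = 3018.
x* = 1109/659 = 1.68, y* = 3018/659 = 4.58.

(1.68, 4.58)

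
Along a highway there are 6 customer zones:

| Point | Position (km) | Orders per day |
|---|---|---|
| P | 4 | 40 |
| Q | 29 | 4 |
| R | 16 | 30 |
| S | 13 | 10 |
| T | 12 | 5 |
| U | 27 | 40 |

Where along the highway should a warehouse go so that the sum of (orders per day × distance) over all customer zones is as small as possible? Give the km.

For a sum of weighted absolute distances on a line, the optimum is the weighted median (not the mean). Total weight W = 129; half-weight = 64.5.
Sort by position and accumulate weight:
  km 4 (P, w=40) → cum 40
  km 12 (T, w=5) → cum 45
  km 13 (S, w=10) → cum 55
  km 16 (R, w=30) → cum 85  ≥ 64.5 → median here
  km 27 (U, w=40) → cum 125
  km 29 (Q, w=4) → cum 129
Optimal location: km 16.

x = 16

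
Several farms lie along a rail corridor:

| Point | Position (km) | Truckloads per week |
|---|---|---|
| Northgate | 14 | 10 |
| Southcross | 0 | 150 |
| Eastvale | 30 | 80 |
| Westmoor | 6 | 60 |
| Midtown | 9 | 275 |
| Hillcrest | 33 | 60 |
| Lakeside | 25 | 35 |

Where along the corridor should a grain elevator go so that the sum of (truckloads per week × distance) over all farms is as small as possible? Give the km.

For a sum of weighted absolute distances on a line, the optimum is the weighted median (not the mean). Total weight W = 670; half-weight = 335.
Sort by position and accumulate weight:
  km 0 (Southcross, w=150) → cum 150
  km 6 (Westmoor, w=60) → cum 210
  km 9 (Midtown, w=275) → cum 485  ≥ 335 → median here
  km 14 (Northgate, w=10) → cum 495
  km 25 (Lakeside, w=35) → cum 530
  km 30 (Eastvale, w=80) → cum 610
  km 33 (Hillcrest, w=60) → cum 670
Optimal location: km 9.

x = 9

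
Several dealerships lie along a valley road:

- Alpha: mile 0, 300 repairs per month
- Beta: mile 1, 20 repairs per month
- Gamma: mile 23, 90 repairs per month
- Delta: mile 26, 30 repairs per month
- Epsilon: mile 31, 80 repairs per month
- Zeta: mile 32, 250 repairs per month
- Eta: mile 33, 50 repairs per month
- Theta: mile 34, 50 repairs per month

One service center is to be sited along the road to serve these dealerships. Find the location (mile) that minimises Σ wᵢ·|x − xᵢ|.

x = 26

For a sum of weighted absolute distances on a line, the optimum is the weighted median (not the mean). Total weight W = 870; half-weight = 435.
Sort by position and accumulate weight:
  mile 0 (Alpha, w=300) → cum 300
  mile 1 (Beta, w=20) → cum 320
  mile 23 (Gamma, w=90) → cum 410
  mile 26 (Delta, w=30) → cum 440  ≥ 435 → median here
  mile 31 (Epsilon, w=80) → cum 520
  mile 32 (Zeta, w=250) → cum 770
  mile 33 (Eta, w=50) → cum 820
  mile 34 (Theta, w=50) → cum 870
Optimal location: mile 26.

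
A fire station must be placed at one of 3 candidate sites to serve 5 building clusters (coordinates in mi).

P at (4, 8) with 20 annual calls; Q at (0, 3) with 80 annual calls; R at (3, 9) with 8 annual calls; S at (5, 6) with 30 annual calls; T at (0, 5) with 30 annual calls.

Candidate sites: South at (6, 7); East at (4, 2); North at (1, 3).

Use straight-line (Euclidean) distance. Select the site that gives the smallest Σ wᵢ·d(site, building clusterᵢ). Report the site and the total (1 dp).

Total weighted distance at each candidate:
  South (6, 7): total = 882.6
  East (4, 2): total = 780.1
  North (1, 3): total = 464.3
Minimum is at North with total 464.3 mi.

North, total 464.3 mi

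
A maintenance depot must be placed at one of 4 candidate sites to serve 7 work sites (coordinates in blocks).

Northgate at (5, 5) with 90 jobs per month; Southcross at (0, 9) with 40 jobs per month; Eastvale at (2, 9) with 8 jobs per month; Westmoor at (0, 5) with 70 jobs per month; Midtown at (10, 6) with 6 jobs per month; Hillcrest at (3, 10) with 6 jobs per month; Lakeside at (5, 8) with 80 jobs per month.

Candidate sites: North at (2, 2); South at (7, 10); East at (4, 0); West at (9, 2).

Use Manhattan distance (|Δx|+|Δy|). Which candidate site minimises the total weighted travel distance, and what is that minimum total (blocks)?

Total weighted distance at each candidate:
  North (2, 2): total = 2152
  South (7, 10): total = 2224
  East (4, 0): total = 2636
  West (9, 2): total = 3136
Minimum is at North with total 2152 blocks.

North, total 2152 blocks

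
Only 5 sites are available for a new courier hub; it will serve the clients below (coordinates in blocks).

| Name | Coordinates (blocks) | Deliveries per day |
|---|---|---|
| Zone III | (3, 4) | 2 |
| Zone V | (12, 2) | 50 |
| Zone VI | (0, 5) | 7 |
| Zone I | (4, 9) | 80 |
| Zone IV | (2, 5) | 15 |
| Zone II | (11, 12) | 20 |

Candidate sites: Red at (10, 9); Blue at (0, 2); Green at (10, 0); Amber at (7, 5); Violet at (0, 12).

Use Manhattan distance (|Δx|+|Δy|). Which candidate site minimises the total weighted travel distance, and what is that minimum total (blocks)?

Total weighted distance at each candidate:
  Red (10, 9): total = 1312
  Blue (0, 2): total = 2006
  Green (10, 0): total = 1982
  Amber (7, 5): total = 1314
  Violet (0, 12): total = 2086
Minimum is at Red with total 1312 blocks.

Red, total 1312 blocks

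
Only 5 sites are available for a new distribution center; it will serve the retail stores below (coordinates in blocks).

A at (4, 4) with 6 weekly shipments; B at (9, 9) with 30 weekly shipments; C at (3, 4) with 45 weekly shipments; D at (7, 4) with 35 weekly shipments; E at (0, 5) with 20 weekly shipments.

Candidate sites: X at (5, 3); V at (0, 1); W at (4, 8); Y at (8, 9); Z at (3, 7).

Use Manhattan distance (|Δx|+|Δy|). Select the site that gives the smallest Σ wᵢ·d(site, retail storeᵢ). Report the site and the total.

Total weighted distance at each candidate:
  X (5, 3): total = 692
  V (0, 1): total = 1252
  W (4, 8): total = 814
  Y (8, 9): total = 984
  Z (3, 7): total = 744
Minimum is at X with total 692 blocks.

X, total 692 blocks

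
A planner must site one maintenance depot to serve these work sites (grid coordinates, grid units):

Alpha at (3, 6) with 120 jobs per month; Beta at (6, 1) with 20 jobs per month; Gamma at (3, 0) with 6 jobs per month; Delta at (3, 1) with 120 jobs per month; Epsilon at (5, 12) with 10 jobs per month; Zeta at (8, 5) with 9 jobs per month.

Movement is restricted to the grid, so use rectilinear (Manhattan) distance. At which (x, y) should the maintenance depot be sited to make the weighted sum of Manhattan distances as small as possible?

Manhattan distance separates: Σwᵢ(|x−xᵢ|+|y−yᵢ|) = Σwᵢ|x−xᵢ| + Σwᵢ|y−yᵢ|, so x and y are optimised independently as 1-D weighted medians.
Total weight W = 285; half = 142.5.
x-coordinate, sorted with cumulative weight:
  x=3 (Alpha, w=120) cum 120
  x=3 (Gamma, w=6) cum 126
  x=3 (Delta, w=120) cum 246  ← median
  x=5 (Epsilon, w=10) cum 256
  x=6 (Beta, w=20) cum 276
  x=8 (Zeta, w=9) cum 285
⇒ x* = 3
y-coordinate, sorted with cumulative weight:
  y=0 (Gamma, w=6) cum 6
  y=1 (Beta, w=20) cum 26
  y=1 (Delta, w=120) cum 146  ← median
  y=5 (Zeta, w=9) cum 155
  y=6 (Alpha, w=120) cum 275
  y=12 (Epsilon, w=10) cum 285
⇒ y* = 1

(3, 1)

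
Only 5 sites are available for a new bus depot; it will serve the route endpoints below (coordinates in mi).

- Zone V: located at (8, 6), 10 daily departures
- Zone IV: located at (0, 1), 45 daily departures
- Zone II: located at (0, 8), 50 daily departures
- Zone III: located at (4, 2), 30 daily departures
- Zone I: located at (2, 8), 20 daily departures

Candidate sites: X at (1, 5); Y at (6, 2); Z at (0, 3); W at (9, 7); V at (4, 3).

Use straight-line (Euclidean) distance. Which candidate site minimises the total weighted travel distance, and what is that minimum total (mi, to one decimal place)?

Total weighted distance at each candidate:
  X (1, 5): total = 604.9
  Y (6, 2): total = 946.9
  Z (0, 3): total = 656.8
  W (9, 7): total = 1307.2
  V (4, 3): total = 709.1
Minimum is at X with total 604.9 mi.

X, total 604.9 mi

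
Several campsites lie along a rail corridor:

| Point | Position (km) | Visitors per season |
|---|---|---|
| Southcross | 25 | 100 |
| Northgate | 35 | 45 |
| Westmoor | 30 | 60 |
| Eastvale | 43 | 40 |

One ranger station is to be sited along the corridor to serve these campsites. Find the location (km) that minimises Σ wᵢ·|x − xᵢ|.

x = 30

For a sum of weighted absolute distances on a line, the optimum is the weighted median (not the mean). Total weight W = 245; half-weight = 122.5.
Sort by position and accumulate weight:
  km 25 (Southcross, w=100) → cum 100
  km 30 (Westmoor, w=60) → cum 160  ≥ 122.5 → median here
  km 35 (Northgate, w=45) → cum 205
  km 43 (Eastvale, w=40) → cum 245
Optimal location: km 30.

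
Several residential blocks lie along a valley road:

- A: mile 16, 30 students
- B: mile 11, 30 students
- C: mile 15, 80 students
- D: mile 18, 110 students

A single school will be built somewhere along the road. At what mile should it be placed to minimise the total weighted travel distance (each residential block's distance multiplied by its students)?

For a sum of weighted absolute distances on a line, the optimum is the weighted median (not the mean). Total weight W = 250; half-weight = 125.
Sort by position and accumulate weight:
  mile 11 (B, w=30) → cum 30
  mile 15 (C, w=80) → cum 110
  mile 16 (A, w=30) → cum 140  ≥ 125 → median here
  mile 18 (D, w=110) → cum 250
Optimal location: mile 16.

x = 16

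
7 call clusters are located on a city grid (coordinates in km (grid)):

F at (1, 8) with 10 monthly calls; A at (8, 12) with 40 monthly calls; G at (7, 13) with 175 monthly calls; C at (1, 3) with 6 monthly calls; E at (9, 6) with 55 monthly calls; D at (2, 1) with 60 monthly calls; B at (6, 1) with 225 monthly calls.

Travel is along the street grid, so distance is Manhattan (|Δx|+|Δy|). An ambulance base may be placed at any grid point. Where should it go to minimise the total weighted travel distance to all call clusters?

(6, 3)

Manhattan distance separates: Σwᵢ(|x−xᵢ|+|y−yᵢ|) = Σwᵢ|x−xᵢ| + Σwᵢ|y−yᵢ|, so x and y are optimised independently as 1-D weighted medians.
Total weight W = 571; half = 285.5.
x-coordinate, sorted with cumulative weight:
  x=1 (F, w=10) cum 10
  x=1 (C, w=6) cum 16
  x=2 (D, w=60) cum 76
  x=6 (B, w=225) cum 301  ← median
  x=7 (G, w=175) cum 476
  x=8 (A, w=40) cum 516
  x=9 (E, w=55) cum 571
⇒ x* = 6
y-coordinate, sorted with cumulative weight:
  y=1 (D, w=60) cum 60
  y=1 (B, w=225) cum 285
  y=3 (C, w=6) cum 291  ← median
  y=6 (E, w=55) cum 346
  y=8 (F, w=10) cum 356
  y=12 (A, w=40) cum 396
  y=13 (G, w=175) cum 571
⇒ y* = 3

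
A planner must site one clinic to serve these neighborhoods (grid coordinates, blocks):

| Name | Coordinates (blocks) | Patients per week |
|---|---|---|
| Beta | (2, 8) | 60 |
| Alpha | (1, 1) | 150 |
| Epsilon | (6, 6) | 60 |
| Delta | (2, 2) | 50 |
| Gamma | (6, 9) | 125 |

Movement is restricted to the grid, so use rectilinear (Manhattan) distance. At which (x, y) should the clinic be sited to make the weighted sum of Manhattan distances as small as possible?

(2, 6)

Manhattan distance separates: Σwᵢ(|x−xᵢ|+|y−yᵢ|) = Σwᵢ|x−xᵢ| + Σwᵢ|y−yᵢ|, so x and y are optimised independently as 1-D weighted medians.
Total weight W = 445; half = 222.5.
x-coordinate, sorted with cumulative weight:
  x=1 (Alpha, w=150) cum 150
  x=2 (Beta, w=60) cum 210
  x=2 (Delta, w=50) cum 260  ← median
  x=6 (Epsilon, w=60) cum 320
  x=6 (Gamma, w=125) cum 445
⇒ x* = 2
y-coordinate, sorted with cumulative weight:
  y=1 (Alpha, w=150) cum 150
  y=2 (Delta, w=50) cum 200
  y=6 (Epsilon, w=60) cum 260  ← median
  y=8 (Beta, w=60) cum 320
  y=9 (Gamma, w=125) cum 445
⇒ y* = 6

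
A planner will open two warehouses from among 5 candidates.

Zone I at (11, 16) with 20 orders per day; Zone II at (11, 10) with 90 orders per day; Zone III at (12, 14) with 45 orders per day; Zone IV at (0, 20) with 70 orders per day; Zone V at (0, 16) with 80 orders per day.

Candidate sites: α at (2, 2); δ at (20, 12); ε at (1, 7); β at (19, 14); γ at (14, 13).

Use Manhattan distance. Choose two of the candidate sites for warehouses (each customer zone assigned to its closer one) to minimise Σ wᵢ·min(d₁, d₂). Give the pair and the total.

Evaluate every pair (each demand assigned to the nearer of the two):
  {ε, γ}: total = 2575
  {ε, β}: total = 3375
  {α, γ}: total = 3475
  {δ, ε}: total = 3480
  {δ, γ}: total = 3625
  {β, γ}: total = 3625
  {α, ε}: total = 4140
  {α, β}: total = 4275
  {α, δ}: total = 4380
  {δ, β}: total = 4935
Best pair: {ε, γ} with total 2575.

{ε, γ}, total 2575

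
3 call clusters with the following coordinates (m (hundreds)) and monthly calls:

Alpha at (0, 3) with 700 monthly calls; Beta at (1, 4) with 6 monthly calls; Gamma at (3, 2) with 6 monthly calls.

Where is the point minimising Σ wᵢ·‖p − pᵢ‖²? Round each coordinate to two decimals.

(0.03, 3.00)

The minimiser of Σwᵢ‖p−pᵢ‖² is the weighted centroid p* = (Σwᵢpᵢ)/(Σwᵢ).
Σwᵢ = 712.
Σwᵢxᵢ = 700·0 + 6·1 + 6·3 = 24.
Σwᵢyᵢ = 700·3 + 6·4 + 6·2 = 2136.
x* = 24/712 = 0.03, y* = 2136/712 = 3.00.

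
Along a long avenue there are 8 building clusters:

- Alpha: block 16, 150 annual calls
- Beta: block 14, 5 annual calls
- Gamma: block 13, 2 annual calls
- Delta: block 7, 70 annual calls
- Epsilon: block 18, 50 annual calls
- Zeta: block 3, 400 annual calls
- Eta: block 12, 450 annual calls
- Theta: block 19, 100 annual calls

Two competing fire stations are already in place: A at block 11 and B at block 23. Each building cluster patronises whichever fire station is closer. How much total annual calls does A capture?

1077

The indifferent point is the midpoint (11+23)/2 = 17; building clusters left of it (closer to A at 11) go to A, those right go to B.
  Zeta at 3 (w=400) → A
  Delta at 7 (w=70) → A
  Eta at 12 (w=450) → A
  Gamma at 13 (w=2) → A
  Beta at 14 (w=5) → A
  Alpha at 16 (w=150) → A
  Epsilon at 18 (w=50) → B
  Theta at 19 (w=100) → B
A captures 1077; B captures 150.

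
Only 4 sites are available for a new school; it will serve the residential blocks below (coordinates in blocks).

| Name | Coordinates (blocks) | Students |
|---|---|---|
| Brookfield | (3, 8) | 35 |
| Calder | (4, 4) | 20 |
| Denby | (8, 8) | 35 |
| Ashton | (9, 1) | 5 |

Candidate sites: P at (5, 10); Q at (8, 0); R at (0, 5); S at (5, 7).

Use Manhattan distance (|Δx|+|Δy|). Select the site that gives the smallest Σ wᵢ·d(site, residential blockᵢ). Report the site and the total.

S, total 375 blocks

Total weighted distance at each candidate:
  P (5, 10): total = 520
  Q (8, 0): total = 905
  R (0, 5): total = 760
  S (5, 7): total = 375
Minimum is at S with total 375 blocks.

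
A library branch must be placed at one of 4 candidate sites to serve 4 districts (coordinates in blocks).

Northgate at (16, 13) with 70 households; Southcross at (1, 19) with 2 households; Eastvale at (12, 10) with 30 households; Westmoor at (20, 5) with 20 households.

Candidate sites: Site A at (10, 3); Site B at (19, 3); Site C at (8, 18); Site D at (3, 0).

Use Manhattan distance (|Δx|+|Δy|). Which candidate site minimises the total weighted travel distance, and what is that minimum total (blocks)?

Site B, total 1458 blocks

Total weighted distance at each candidate:
  Site A (10, 3): total = 1680
  Site B (19, 3): total = 1458
  Site C (8, 18): total = 1786
  Site D (3, 0): total = 2872
Minimum is at Site B with total 1458 blocks.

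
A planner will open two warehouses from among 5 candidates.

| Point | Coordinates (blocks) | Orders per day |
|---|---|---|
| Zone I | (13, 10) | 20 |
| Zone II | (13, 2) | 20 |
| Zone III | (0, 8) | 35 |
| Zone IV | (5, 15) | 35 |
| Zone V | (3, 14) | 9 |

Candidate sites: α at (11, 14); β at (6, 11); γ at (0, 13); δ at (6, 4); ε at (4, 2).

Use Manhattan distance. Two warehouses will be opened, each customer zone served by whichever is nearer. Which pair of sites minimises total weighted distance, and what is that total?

Evaluate every pair (each demand assigned to the nearer of the two):
  {α, γ}: total = 856
  {β, γ}: total = 866
  {β, δ}: total = 884
  {β, ε}: total = 884
  {γ, δ}: total = 896
  {α, β}: total = 944
  {γ, ε}: total = 956
  {α, δ}: total = 967
  {α, ε}: total = 967
  {δ, ε}: total = 1327
Best pair: {α, γ} with total 856.

{α, γ}, total 856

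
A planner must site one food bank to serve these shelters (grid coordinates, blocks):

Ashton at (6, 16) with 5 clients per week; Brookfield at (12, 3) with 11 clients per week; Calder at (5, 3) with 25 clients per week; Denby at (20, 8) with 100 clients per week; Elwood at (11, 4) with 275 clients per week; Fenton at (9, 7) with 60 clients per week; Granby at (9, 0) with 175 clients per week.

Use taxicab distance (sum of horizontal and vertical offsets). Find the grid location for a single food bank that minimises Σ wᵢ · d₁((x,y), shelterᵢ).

Manhattan distance separates: Σwᵢ(|x−xᵢ|+|y−yᵢ|) = Σwᵢ|x−xᵢ| + Σwᵢ|y−yᵢ|, so x and y are optimised independently as 1-D weighted medians.
Total weight W = 651; half = 325.5.
x-coordinate, sorted with cumulative weight:
  x=5 (Calder, w=25) cum 25
  x=6 (Ashton, w=5) cum 30
  x=9 (Fenton, w=60) cum 90
  x=9 (Granby, w=175) cum 265
  x=11 (Elwood, w=275) cum 540  ← median
  x=12 (Brookfield, w=11) cum 551
  x=20 (Denby, w=100) cum 651
⇒ x* = 11
y-coordinate, sorted with cumulative weight:
  y=0 (Granby, w=175) cum 175
  y=3 (Brookfield, w=11) cum 186
  y=3 (Calder, w=25) cum 211
  y=4 (Elwood, w=275) cum 486  ← median
  y=7 (Fenton, w=60) cum 546
  y=8 (Denby, w=100) cum 646
  y=16 (Ashton, w=5) cum 651
⇒ y* = 4

(11, 4)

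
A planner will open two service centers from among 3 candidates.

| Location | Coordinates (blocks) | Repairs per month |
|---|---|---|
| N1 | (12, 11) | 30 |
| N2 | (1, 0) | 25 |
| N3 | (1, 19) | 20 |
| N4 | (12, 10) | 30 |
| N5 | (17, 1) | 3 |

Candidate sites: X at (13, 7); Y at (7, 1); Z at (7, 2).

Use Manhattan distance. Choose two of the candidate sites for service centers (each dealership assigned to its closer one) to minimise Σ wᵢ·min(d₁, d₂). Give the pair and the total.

Evaluate every pair (each demand assigned to the nearer of the two):
  {X, Y}: total = 955
  {X, Z}: total = 960
  {Y, Z}: total = 1475
Best pair: {X, Y} with total 955.

{X, Y}, total 955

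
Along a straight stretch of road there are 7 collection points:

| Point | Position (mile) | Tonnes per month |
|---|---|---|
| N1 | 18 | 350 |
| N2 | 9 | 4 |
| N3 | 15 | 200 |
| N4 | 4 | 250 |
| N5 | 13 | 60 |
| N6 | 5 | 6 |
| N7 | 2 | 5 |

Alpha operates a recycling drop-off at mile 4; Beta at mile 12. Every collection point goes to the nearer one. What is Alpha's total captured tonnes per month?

261

The indifferent point is the midpoint (4+12)/2 = 8; collection points left of it (closer to Alpha at 4) go to Alpha, those right go to Beta.
  N7 at 2 (w=5) → Alpha
  N4 at 4 (w=250) → Alpha
  N6 at 5 (w=6) → Alpha
  N2 at 9 (w=4) → Beta
  N5 at 13 (w=60) → Beta
  N3 at 15 (w=200) → Beta
  N1 at 18 (w=350) → Beta
Alpha captures 261; Beta captures 614.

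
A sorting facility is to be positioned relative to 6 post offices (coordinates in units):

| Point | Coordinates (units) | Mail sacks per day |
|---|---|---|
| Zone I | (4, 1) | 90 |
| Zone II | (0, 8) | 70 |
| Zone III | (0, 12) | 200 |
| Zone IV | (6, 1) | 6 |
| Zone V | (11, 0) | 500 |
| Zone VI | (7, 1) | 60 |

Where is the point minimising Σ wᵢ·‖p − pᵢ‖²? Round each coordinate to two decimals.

(6.82, 3.37)

The minimiser of Σwᵢ‖p−pᵢ‖² is the weighted centroid p* = (Σwᵢpᵢ)/(Σwᵢ).
Σwᵢ = 926.
Σwᵢxᵢ = 90·4 + 70·0 + 200·0 + 6·6 + 500·11 + 60·7 = 6316.
Σwᵢyᵢ = 90·1 + 70·8 + 200·12 + 6·1 + 500·0 + 60·1 = 3116.
x* = 6316/926 = 6.82, y* = 3116/926 = 3.37.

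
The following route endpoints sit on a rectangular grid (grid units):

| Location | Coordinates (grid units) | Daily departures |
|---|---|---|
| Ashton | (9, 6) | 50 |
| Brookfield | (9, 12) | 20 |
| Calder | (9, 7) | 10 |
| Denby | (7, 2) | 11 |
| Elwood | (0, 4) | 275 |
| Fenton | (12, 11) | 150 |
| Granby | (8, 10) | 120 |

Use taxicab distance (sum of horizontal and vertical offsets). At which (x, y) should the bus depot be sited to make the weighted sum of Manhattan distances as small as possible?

Manhattan distance separates: Σwᵢ(|x−xᵢ|+|y−yᵢ|) = Σwᵢ|x−xᵢ| + Σwᵢ|y−yᵢ|, so x and y are optimised independently as 1-D weighted medians.
Total weight W = 636; half = 318.
x-coordinate, sorted with cumulative weight:
  x=0 (Elwood, w=275) cum 275
  x=7 (Denby, w=11) cum 286
  x=8 (Granby, w=120) cum 406  ← median
  x=9 (Ashton, w=50) cum 456
  x=9 (Brookfield, w=20) cum 476
  x=9 (Calder, w=10) cum 486
  x=12 (Fenton, w=150) cum 636
⇒ x* = 8
y-coordinate, sorted with cumulative weight:
  y=2 (Denby, w=11) cum 11
  y=4 (Elwood, w=275) cum 286
  y=6 (Ashton, w=50) cum 336  ← median
  y=7 (Calder, w=10) cum 346
  y=10 (Granby, w=120) cum 466
  y=11 (Fenton, w=150) cum 616
  y=12 (Brookfield, w=20) cum 636
⇒ y* = 6

(8, 6)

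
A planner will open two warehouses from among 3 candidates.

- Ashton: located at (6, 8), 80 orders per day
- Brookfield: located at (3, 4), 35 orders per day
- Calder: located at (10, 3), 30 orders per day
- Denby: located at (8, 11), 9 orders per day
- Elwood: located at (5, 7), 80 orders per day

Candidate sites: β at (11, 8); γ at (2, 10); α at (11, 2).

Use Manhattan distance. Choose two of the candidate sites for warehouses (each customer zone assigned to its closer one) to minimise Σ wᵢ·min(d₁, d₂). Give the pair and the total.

{γ, α}, total 1328

Evaluate every pair (each demand assigned to the nearer of the two):
  {γ, α}: total = 1328
  {β, γ}: total = 1359
  {β, α}: total = 1424
Best pair: {γ, α} with total 1328.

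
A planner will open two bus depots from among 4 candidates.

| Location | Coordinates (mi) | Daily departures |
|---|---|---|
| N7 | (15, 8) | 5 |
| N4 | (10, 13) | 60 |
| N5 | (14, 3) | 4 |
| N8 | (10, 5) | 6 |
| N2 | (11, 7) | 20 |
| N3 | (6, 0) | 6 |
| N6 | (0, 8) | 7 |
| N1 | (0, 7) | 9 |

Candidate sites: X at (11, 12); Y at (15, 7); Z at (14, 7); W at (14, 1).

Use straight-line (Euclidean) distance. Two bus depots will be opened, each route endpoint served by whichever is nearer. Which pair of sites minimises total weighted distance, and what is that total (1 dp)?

{X, Z}, total 449.2

Evaluate every pair (each demand assigned to the nearer of the two):
  {X, Z}: total = 449.2
  {X, Y}: total = 477.7
  {X, W}: total = 494.1
  {Z, W}: total = 807.2
  {Y, Z}: total = 828.5
  {Y, W}: total = 882.5
Best pair: {X, Z} with total 449.2.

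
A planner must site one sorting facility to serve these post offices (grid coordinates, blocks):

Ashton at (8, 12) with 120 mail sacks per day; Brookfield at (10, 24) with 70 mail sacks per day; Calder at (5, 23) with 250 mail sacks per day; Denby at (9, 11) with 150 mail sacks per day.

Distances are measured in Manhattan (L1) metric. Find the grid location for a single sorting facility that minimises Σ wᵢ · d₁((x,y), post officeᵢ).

(8, 23)

Manhattan distance separates: Σwᵢ(|x−xᵢ|+|y−yᵢ|) = Σwᵢ|x−xᵢ| + Σwᵢ|y−yᵢ|, so x and y are optimised independently as 1-D weighted medians.
Total weight W = 590; half = 295.
x-coordinate, sorted with cumulative weight:
  x=5 (Calder, w=250) cum 250
  x=8 (Ashton, w=120) cum 370  ← median
  x=9 (Denby, w=150) cum 520
  x=10 (Brookfield, w=70) cum 590
⇒ x* = 8
y-coordinate, sorted with cumulative weight:
  y=11 (Denby, w=150) cum 150
  y=12 (Ashton, w=120) cum 270
  y=23 (Calder, w=250) cum 520  ← median
  y=24 (Brookfield, w=70) cum 590
⇒ y* = 23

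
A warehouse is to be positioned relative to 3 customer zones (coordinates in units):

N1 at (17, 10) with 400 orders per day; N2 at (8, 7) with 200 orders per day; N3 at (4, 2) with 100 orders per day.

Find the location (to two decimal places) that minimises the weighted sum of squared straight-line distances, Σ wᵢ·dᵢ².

(12.57, 8.00)

The minimiser of Σwᵢ‖p−pᵢ‖² is the weighted centroid p* = (Σwᵢpᵢ)/(Σwᵢ).
Σwᵢ = 700.
Σwᵢxᵢ = 400·17 + 200·8 + 100·4 = 8800.
Σwᵢyᵢ = 400·10 + 200·7 + 100·2 = 5600.
x* = 8800/700 = 12.57, y* = 5600/700 = 8.00.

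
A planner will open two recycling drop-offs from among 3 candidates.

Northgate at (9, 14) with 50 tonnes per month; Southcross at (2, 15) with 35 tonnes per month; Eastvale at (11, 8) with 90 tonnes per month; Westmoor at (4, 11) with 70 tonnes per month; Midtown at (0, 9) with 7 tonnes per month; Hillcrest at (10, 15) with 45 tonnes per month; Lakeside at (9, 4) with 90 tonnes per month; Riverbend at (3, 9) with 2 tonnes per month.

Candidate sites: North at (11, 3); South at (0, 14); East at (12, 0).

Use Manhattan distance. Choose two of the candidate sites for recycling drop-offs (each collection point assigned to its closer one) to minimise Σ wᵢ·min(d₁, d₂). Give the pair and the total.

{North, South}, total 2311

Evaluate every pair (each demand assigned to the nearer of the two):
  {North, South}: total = 2311
  {South, East}: total = 3031
  {North, East}: total = 3887
Best pair: {North, South} with total 2311.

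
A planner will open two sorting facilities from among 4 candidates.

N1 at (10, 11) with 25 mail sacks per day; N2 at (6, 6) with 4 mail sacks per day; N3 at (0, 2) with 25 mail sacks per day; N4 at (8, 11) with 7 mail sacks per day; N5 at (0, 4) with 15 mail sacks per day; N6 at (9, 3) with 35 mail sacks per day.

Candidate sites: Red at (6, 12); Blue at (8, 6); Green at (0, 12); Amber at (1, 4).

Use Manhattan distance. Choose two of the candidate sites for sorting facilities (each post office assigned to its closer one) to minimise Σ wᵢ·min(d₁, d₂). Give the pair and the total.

{Blue, Amber}, total 448

Evaluate every pair (each demand assigned to the nearer of the two):
  {Blue, Amber}: total = 448
  {Red, Amber}: total = 575
  {Blue, Green}: total = 728
  {Red, Blue}: total = 744
  {Green, Amber}: total = 771
  {Red, Green}: total = 960
Best pair: {Blue, Amber} with total 448.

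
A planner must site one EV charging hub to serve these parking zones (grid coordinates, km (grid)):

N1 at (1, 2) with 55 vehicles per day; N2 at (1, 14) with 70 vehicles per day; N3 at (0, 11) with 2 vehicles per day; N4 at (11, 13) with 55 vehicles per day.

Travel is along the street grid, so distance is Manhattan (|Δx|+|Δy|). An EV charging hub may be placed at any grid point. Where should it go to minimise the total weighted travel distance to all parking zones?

(1, 13)

Manhattan distance separates: Σwᵢ(|x−xᵢ|+|y−yᵢ|) = Σwᵢ|x−xᵢ| + Σwᵢ|y−yᵢ|, so x and y are optimised independently as 1-D weighted medians.
Total weight W = 182; half = 91.
x-coordinate, sorted with cumulative weight:
  x=0 (N3, w=2) cum 2
  x=1 (N1, w=55) cum 57
  x=1 (N2, w=70) cum 127  ← median
  x=11 (N4, w=55) cum 182
⇒ x* = 1
y-coordinate, sorted with cumulative weight:
  y=2 (N1, w=55) cum 55
  y=11 (N3, w=2) cum 57
  y=13 (N4, w=55) cum 112  ← median
  y=14 (N2, w=70) cum 182
⇒ y* = 13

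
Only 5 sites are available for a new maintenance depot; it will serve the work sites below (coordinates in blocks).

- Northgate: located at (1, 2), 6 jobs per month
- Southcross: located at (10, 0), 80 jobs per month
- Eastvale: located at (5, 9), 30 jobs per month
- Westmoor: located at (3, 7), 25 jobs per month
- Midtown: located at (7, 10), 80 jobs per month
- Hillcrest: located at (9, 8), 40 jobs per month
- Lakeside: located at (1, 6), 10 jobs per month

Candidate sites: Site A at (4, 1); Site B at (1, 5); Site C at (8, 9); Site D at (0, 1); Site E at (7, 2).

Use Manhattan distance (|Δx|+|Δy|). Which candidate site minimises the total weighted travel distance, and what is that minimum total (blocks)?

Total weighted distance at each candidate:
  Site A (4, 1): total = 2549
  Site B (1, 5): total = 2808
  Site C (8, 9): total = 1569
  Site D (0, 1): total = 3487
  Site E (7, 2): total = 1991
Minimum is at Site C with total 1569 blocks.

Site C, total 1569 blocks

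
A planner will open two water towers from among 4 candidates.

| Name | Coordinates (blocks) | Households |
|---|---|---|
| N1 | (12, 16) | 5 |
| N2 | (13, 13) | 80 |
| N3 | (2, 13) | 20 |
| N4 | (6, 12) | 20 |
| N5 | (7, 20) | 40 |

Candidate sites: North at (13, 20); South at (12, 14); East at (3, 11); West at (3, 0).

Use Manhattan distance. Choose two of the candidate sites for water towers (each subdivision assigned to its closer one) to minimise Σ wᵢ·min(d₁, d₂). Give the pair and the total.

{South, East}, total 750

Evaluate every pair (each demand assigned to the nearer of the two):
  {South, East}: total = 750
  {North, South}: total = 790
  {North, East}: total = 965
  {South, West}: total = 990
  {North, West}: total = 1405
  {East, West}: total = 1690
Best pair: {South, East} with total 750.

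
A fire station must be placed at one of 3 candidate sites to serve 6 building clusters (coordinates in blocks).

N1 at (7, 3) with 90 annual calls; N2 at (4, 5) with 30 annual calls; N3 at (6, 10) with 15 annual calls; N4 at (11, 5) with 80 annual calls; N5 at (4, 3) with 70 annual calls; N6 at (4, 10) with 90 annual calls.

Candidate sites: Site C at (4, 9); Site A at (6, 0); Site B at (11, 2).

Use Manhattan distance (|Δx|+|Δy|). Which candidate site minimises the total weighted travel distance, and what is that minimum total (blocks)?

Site C, total 2365 blocks

Total weighted distance at each candidate:
  Site C (4, 9): total = 2365
  Site A (6, 0): total = 2950
  Site B (11, 2): total = 3095
Minimum is at Site C with total 2365 blocks.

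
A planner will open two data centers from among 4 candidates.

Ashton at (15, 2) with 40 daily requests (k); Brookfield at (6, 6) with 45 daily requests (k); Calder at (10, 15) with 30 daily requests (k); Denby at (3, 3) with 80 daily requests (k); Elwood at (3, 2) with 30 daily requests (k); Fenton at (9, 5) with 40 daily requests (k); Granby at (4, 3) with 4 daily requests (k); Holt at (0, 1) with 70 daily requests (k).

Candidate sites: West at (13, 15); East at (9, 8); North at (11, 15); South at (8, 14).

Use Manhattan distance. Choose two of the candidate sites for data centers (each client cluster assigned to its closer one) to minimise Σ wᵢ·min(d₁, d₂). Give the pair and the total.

Evaluate every pair (each demand assigned to the nearer of the two):
  {East, North}: total = 3255
  {West, East}: total = 3315
  {East, South}: total = 3315
  {West, South}: total = 4860
  {North, South}: total = 4880
  {West, North}: total = 5796
Best pair: {East, North} with total 3255.

{East, North}, total 3255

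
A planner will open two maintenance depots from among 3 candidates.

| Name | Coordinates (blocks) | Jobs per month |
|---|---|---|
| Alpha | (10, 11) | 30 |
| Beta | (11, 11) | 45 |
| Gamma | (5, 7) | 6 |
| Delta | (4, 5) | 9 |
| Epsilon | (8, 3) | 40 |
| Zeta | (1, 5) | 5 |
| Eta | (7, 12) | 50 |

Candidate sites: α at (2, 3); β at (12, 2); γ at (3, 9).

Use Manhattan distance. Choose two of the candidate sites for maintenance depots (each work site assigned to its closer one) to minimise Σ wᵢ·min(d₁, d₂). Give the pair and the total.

Evaluate every pair (each demand assigned to the nearer of the two):
  {β, γ}: total = 1369
  {α, γ}: total = 1385
  {α, β}: total = 1773
Best pair: {β, γ} with total 1369.

{β, γ}, total 1369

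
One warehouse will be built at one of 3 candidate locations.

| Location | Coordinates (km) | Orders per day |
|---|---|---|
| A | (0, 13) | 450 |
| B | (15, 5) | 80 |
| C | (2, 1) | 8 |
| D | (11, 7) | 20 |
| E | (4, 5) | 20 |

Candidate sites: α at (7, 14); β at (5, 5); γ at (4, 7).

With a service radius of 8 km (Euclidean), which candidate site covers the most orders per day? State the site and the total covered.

γ, covering 498

Coverage radius r = 8 km; a point is covered iff (Δx)²+(Δy)² ≤ 8² = 64.
  α (7, 14): covers {A} → 450
  β (5, 5): covers {C, D, E} → 48
  γ (4, 7): covers {A, C, D, E} → 498
Maximum coverage at γ: 498 orders per day.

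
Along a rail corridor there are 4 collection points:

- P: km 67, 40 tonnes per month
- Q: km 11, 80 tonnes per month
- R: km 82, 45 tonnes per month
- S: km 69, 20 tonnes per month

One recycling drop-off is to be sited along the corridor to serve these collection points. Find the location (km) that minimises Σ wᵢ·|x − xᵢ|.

For a sum of weighted absolute distances on a line, the optimum is the weighted median (not the mean). Total weight W = 185; half-weight = 92.5.
Sort by position and accumulate weight:
  km 11 (Q, w=80) → cum 80
  km 67 (P, w=40) → cum 120  ≥ 92.5 → median here
  km 69 (S, w=20) → cum 140
  km 82 (R, w=45) → cum 185
Optimal location: km 67.

x = 67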